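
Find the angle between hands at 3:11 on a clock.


Hour hand = 3×30 + 11×0.5 = 95.5°
Minute hand = 11×6 = 66°
Difference = |95.5 - 66| = 29.5°

29.5°


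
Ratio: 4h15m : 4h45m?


17:19 (0.89)

Duration 1: 255 minutes
Duration 2: 285 minutes
Ratio = 255:285
GCD = 15
Simplified = 17:19
As a decimal: 17/19 ≈ 0.89


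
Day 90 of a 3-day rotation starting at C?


Shifts: A, B, C
Start: C (index 2)
Day 90: (2 + 90 - 1) mod 3
= 91 mod 3
= 1
Index 1 → shift B

Shift B


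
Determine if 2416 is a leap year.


Yes

Rules: divisible by 4 AND (not by 100 OR by 400)
2416 ÷ 4 = 604 exactly → divisible by 4
2416 ÷ 100 = 24 remainder 16 → not divisible by 100
Divisible by 4 but not by 100 → leap year


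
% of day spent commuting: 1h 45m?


7.3%

Time: 105 minutes
Day: 1440 minutes
Percentage = (105/1440) × 100 ≈ 7.3%


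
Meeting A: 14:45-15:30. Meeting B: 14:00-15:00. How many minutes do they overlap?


Meeting A: 885-930 (in minutes from midnight)
Meeting B: 840-900
Overlap start = max(885, 840) = 885
Overlap end = min(930, 900) = 900
Overlap = max(0, 900 - 885) = 15 min

15 minutes


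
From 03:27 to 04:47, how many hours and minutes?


End time in minutes: 4×60 + 47 = 287
Start time in minutes: 3×60 + 27 = 207
Difference = 287 - 207 = 80 minutes
= 1 hours 20 minutes

1h 20m


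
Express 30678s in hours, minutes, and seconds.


Hours: 30678 ÷ 3600 = 8 remainder 1878
Minutes: 1878 ÷ 60 = 31 remainder 18
Seconds: 18

8h 31m 18s


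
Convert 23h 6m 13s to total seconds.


83173 seconds

Hours: 23 × 3600 = 82800
Minutes: 6 × 60 = 360
Seconds: 13
Total = 82800 + 360 + 13 = 83173


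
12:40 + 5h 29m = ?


18:09

Start: 760 minutes from midnight
Add: 329 minutes
Total: 1089 minutes
Hours: 1089 ÷ 60 = 18 remainder 9


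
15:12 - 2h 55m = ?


Start: 912 minutes from midnight
Subtract: 175 minutes
Remaining: 912 - 175 = 737
Hours: 12, Minutes: 17

12:17


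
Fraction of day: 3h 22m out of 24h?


Total minutes: 3×60 + 22 = 202
Day = 24×60 = 1440 minutes
Fraction = 202/1440 ≈ 0.1403
As a percentage: 202/1440 × 100 ≈ 14.03%

0.1403 (14.03%)


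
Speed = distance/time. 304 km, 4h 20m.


70.2 km/h

Distance: 304 km
Time: 4h 20m = 260 min = 260/60 = 13/3 hours
Speed = 304 ÷ (13/3) = 304 × 3 / 13 = 912/13 ≈ 70.2 km/h


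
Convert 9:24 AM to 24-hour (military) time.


09:24

Input: 9:24 AM
AM hour stays: 9


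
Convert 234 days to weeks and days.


Weeks: 234 ÷ 7 = 33 remainder 3

33 weeks 3 days


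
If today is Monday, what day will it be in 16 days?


Start: Monday (index 0)
(0 + 16) mod 7
= 16 mod 7
= 2
Index 2 → Wednesday

Wednesday


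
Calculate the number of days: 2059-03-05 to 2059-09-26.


From March 5, 2059 to September 26, 2059
Rest of March 2059: 31 - 5 = 26
Full months: April 30, May 31, June 30, July 31, August 31
Days into September 2059: 26
Total = 26 + 30 + 31 + 30 + 31 + 31 + 26 = 205 days

205 days


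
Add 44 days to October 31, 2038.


December 14, 2038

Start: October 31, 2038
Add 44 days
October 31 → November 1: 31 - 31 + 1 = 1 days (44 - 1 = 43 left)
November 1 → December 1: 30 - 1 + 1 = 30 days (43 - 30 = 13 left)
December 1 + 13 = December 14, 2038


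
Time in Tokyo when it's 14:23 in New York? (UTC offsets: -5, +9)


04:23 (next day)

Time difference = UTC+9 - UTC-5 = +14 hours
New hour = (14 + 14) mod 24
= 28 mod 24 = 4
Minutes unchanged → 04:23; 28 ≥ 24 → next day


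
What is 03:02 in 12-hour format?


Hour: 3
3 < 12 → AM

3:02 AM


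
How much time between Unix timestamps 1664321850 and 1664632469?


310619 seconds (86.3 hours / 3.60 days)

Difference = 1664632469 - 1664321850 = 310619 seconds
In hours: 310619 / 3600 ≈ 86.3
In days: 310619 / 86400 ≈ 3.60


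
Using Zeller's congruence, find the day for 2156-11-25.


Zeller's congruence:
q=25, m=11, k=56, j=21
h = (25 + ⌊13×12/5⌋ + 56 + ⌊56/4⌋ + ⌊21/4⌋ - 2×21) mod 7
= (25 + 31 + 56 + 14 + 5 - 42) mod 7
= 89 mod 7 = 5
h=5 → Thursday

Thursday


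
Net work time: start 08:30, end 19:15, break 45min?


10h 0m (600 minutes)

Total time = (19×60+15) - (8×60+30)
= 1155 - 510 = 645 min
Minus break: 645 - 45 = 600 min
= 10h 0m


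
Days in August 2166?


31 days

Month: August (month 8)
August has 31 days


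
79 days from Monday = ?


Wednesday

Start: Monday (index 0)
(0 + 79) mod 7
= 79 mod 7
= 2
Index 2 → Wednesday


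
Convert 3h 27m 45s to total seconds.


12465 seconds

Hours: 3 × 3600 = 10800
Minutes: 27 × 60 = 1620
Seconds: 45
Total = 10800 + 1620 + 45 = 12465


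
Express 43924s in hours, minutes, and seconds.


12h 12m 4s

Hours: 43924 ÷ 3600 = 12 remainder 724
Minutes: 724 ÷ 60 = 12 remainder 4
Seconds: 4


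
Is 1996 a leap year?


Yes

Rules: divisible by 4 AND (not by 100 OR by 400)
1996 ÷ 4 = 499 exactly → divisible by 4
1996 ÷ 100 = 19 remainder 96 → not divisible by 100
Divisible by 4 but not by 100 → leap year


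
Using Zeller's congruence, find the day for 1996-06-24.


Monday

Zeller's congruence:
q=24, m=6, k=96, j=19
h = (24 + ⌊13×7/5⌋ + 96 + ⌊96/4⌋ + ⌊19/4⌋ - 2×19) mod 7
= (24 + 18 + 96 + 24 + 4 - 38) mod 7
= 128 mod 7 = 2
h=2 → Monday


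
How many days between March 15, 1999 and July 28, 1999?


From March 15, 1999 to July 28, 1999
Rest of March 1999: 31 - 15 = 16
Full months: April 30, May 31, June 30
Days into July 1999: 28
Total = 16 + 30 + 31 + 30 + 28 = 135 days

135 days


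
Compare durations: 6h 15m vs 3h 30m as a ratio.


Duration 1: 375 minutes
Duration 2: 210 minutes
Ratio = 375:210
GCD = 15
Simplified = 25:14
As a decimal: 25/14 ≈ 1.79

25:14 (1.79)


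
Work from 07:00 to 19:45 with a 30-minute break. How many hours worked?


12h 15m (735 minutes)

Total time = (19×60+45) - (7×60+0)
= 1185 - 420 = 765 min
Minus break: 765 - 30 = 735 min
= 12h 15m


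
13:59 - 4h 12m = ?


09:47

Start: 839 minutes from midnight
Subtract: 252 minutes
Remaining: 839 - 252 = 587
Hours: 9, Minutes: 47


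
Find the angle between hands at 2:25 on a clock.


77.5°

Hour hand = 2×30 + 25×0.5 = 72.5°
Minute hand = 25×6 = 150°
Difference = |72.5 - 150| = 77.5°


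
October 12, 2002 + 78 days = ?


December 29, 2002

Start: October 12, 2002
Add 78 days
October 12 → November 1: 31 - 12 + 1 = 20 days (78 - 20 = 58 left)
November 1 → December 1: 30 - 1 + 1 = 30 days (58 - 30 = 28 left)
December 1 + 28 = December 29, 2002


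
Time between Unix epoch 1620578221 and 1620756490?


178269 seconds (49.5 hours / 2.06 days)

Difference = 1620756490 - 1620578221 = 178269 seconds
In hours: 178269 / 3600 ≈ 49.5
In days: 178269 / 86400 ≈ 2.06


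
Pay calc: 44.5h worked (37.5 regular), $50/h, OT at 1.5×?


$2400.00

Regular: 37.5h × $50 = $1875.00
Overtime: 44.5 - 37.5 = 7.0h
OT pay: 7.0h × $50 × 1.5 = $525.00
Total = $1875.00 + $525.00 = $2400.00


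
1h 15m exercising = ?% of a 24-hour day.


Time: 75 minutes
Day: 1440 minutes
Percentage = (75/1440) × 100 ≈ 5.2%

5.2%


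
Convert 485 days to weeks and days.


69 weeks 2 days

Weeks: 485 ÷ 7 = 69 remainder 2


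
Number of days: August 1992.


Month: August (month 8)
August has 31 days

31 days


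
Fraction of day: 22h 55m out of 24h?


Total minutes: 22×60 + 55 = 1375
Day = 24×60 = 1440 minutes
Fraction = 1375/1440 ≈ 0.9549
As a percentage: 1375/1440 × 100 ≈ 95.49%

0.9549 (95.49%)


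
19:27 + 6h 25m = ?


Start: 1167 minutes from midnight
Add: 385 minutes
Total: 1552 minutes
Hours: 1552 ÷ 60 = 25 remainder 52
25 ≥ 24 → 25 - 24 = 1 (next day)

01:52 (next day)


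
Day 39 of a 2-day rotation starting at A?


Shifts: A, B
Start: A (index 0)
Day 39: (0 + 39 - 1) mod 2
= 38 mod 2
= 0
Index 0 → shift A

Shift A


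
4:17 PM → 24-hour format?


Input: 4:17 PM
PM: 4 + 12 = 16

16:17


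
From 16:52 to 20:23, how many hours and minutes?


End time in minutes: 20×60 + 23 = 1223
Start time in minutes: 16×60 + 52 = 1012
Difference = 1223 - 1012 = 211 minutes
= 3 hours 31 minutes

3h 31m


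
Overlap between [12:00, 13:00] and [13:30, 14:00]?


Meeting A: 720-780 (in minutes from midnight)
Meeting B: 810-840
Overlap start = max(720, 810) = 810
Overlap end = min(780, 840) = 780
Overlap = max(0, 780 - 810) = 0 min

0 minutes


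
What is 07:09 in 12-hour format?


Hour: 7
7 < 12 → AM

7:09 AM


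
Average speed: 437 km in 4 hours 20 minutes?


Distance: 437 km
Time: 4h 20m = 260 min = 260/60 = 13/3 hours
Speed = 437 ÷ (13/3) = 437 × 3 / 13 = 1311/13 ≈ 100.8 km/h

100.8 km/h


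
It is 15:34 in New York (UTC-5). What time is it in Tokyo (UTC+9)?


05:34 (next day)

Time difference = UTC+9 - UTC-5 = +14 hours
New hour = (15 + 14) mod 24
= 29 mod 24 = 5
Minutes unchanged → 05:34; 29 ≥ 24 → next day


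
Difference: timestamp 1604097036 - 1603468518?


628518 seconds (174.6 hours / 7.27 days)

Difference = 1604097036 - 1603468518 = 628518 seconds
In hours: 628518 / 3600 ≈ 174.6
In days: 628518 / 86400 ≈ 7.27


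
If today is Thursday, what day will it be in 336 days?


Start: Thursday (index 3)
(3 + 336) mod 7
= 339 mod 7
= 3
Index 3 → Thursday

Thursday


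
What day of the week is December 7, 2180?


Thursday

Zeller's congruence:
q=7, m=12, k=80, j=21
h = (7 + ⌊13×13/5⌋ + 80 + ⌊80/4⌋ + ⌊21/4⌋ - 2×21) mod 7
= (7 + 33 + 80 + 20 + 5 - 42) mod 7
= 103 mod 7 = 5
h=5 → Thursday


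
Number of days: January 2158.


31 days

Month: January (month 1)
January has 31 days


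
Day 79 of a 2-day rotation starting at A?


Shifts: A, B
Start: A (index 0)
Day 79: (0 + 79 - 1) mod 2
= 78 mod 2
= 0
Index 0 → shift A

Shift A


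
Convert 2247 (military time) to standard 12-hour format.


10:47 PM

Hour: 22
22 - 12 = 10 → PM


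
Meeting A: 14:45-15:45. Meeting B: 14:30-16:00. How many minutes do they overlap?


Meeting A: 885-945 (in minutes from midnight)
Meeting B: 870-960
Overlap start = max(885, 870) = 885
Overlap end = min(945, 960) = 945
Overlap = max(0, 945 - 885) = 60 min

60 minutes


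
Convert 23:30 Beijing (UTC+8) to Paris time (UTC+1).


Time difference = UTC+1 - UTC+8 = -7 hours
New hour = (23 -7) mod 24
= 16 mod 24 = 16
Minutes unchanged → 16:30

16:30


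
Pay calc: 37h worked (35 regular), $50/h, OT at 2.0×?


$1950.00

Regular: 35h × $50 = $1750.00
Overtime: 37 - 35 = 2h
OT pay: 2h × $50 × 2.0 = $200.00
Total = $1750.00 + $200.00 = $1950.00


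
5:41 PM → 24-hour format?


17:41

Input: 5:41 PM
PM: 5 + 12 = 17


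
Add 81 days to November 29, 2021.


Start: November 29, 2021
Add 81 days
November 29 → December 1: 30 - 29 + 1 = 2 days (81 - 2 = 79 left)
December 1 → January 1: 31 - 1 + 1 = 31 days (79 - 31 = 48 left)
January 1 → February 1: 31 - 1 + 1 = 31 days (48 - 31 = 17 left)
February 1 + 17 = February 18, 2022

February 18, 2022


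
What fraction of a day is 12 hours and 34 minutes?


Total minutes: 12×60 + 34 = 754
Day = 24×60 = 1440 minutes
Fraction = 754/1440 ≈ 0.5236
As a percentage: 754/1440 × 100 ≈ 52.36%

0.5236 (52.36%)


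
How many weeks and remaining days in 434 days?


62 weeks 0 days

Weeks: 434 ÷ 7 = 62 remainder 0


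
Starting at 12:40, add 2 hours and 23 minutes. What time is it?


Start: 760 minutes from midnight
Add: 143 minutes
Total: 903 minutes
Hours: 903 ÷ 60 = 15 remainder 3

15:03


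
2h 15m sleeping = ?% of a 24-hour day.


Time: 135 minutes
Day: 1440 minutes
Percentage = (135/1440) × 100 ≈ 9.4%

9.4%


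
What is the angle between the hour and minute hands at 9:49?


Hour hand = 9×30 + 49×0.5 = 294.5°
Minute hand = 49×6 = 294°
Difference = |294.5 - 294| = 0.5°

0.5°


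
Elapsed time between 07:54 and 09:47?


1h 53m

End time in minutes: 9×60 + 47 = 587
Start time in minutes: 7×60 + 54 = 474
Difference = 587 - 474 = 113 minutes
= 1 hours 53 minutes


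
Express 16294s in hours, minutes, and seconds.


4h 31m 34s

Hours: 16294 ÷ 3600 = 4 remainder 1894
Minutes: 1894 ÷ 60 = 31 remainder 34
Seconds: 34


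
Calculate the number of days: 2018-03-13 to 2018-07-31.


140 days

From March 13, 2018 to July 31, 2018
Rest of March 2018: 31 - 13 = 18
Full months: April 30, May 31, June 30
Days into July 2018: 31
Total = 18 + 30 + 31 + 30 + 31 = 140 days


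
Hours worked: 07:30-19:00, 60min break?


Total time = (19×60+0) - (7×60+30)
= 1140 - 450 = 690 min
Minus break: 690 - 60 = 630 min
= 10h 30m

10h 30m (630 minutes)


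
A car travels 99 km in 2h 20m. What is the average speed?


Distance: 99 km
Time: 2h 20m = 140 min = 140/60 = 7/3 hours
Speed = 99 ÷ (7/3) = 99 × 3 / 7 = 297/7 ≈ 42.4 km/h

42.4 km/h


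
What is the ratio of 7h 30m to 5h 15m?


Duration 1: 450 minutes
Duration 2: 315 minutes
Ratio = 450:315
GCD = 45
Simplified = 10:7
As a decimal: 10/7 ≈ 1.43

10:7 (1.43)


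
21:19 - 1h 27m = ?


Start: 1279 minutes from midnight
Subtract: 87 minutes
Remaining: 1279 - 87 = 1192
Hours: 19, Minutes: 52

19:52


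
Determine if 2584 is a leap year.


Yes

Rules: divisible by 4 AND (not by 100 OR by 400)
2584 ÷ 4 = 646 exactly → divisible by 4
2584 ÷ 100 = 25 remainder 84 → not divisible by 100
Divisible by 4 but not by 100 → leap year


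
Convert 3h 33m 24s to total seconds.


12804 seconds

Hours: 3 × 3600 = 10800
Minutes: 33 × 60 = 1980
Seconds: 24
Total = 10800 + 1980 + 24 = 12804


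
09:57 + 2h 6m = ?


Start: 597 minutes from midnight
Add: 126 minutes
Total: 723 minutes
Hours: 723 ÷ 60 = 12 remainder 3

12:03


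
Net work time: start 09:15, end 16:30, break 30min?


6h 45m (405 minutes)

Total time = (16×60+30) - (9×60+15)
= 990 - 555 = 435 min
Minus break: 435 - 30 = 405 min
= 6h 45m


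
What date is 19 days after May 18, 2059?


Start: May 18, 2059
Add 19 days
May 18 → June 1: 31 - 18 + 1 = 14 days (19 - 14 = 5 left)
June 1 + 5 = June 6, 2059

June 6, 2059


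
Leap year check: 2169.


No

Rules: divisible by 4 AND (not by 100 OR by 400)
2169 ÷ 4 = 542 remainder 1 → not divisible by 4
Not divisible by 4 → not a leap year


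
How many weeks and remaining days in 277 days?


Weeks: 277 ÷ 7 = 39 remainder 4

39 weeks 4 days


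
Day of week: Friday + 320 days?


Start: Friday (index 4)
(4 + 320) mod 7
= 324 mod 7
= 2
Index 2 → Wednesday

Wednesday


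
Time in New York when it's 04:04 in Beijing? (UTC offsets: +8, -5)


Time difference = UTC-5 - UTC+8 = -13 hours
New hour = (4 -13) mod 24
= -9 mod 24 = 15
Minutes unchanged → 15:04; -9 < 0 → previous day

15:04 (previous day)


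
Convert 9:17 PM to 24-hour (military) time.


Input: 9:17 PM
PM: 9 + 12 = 21

21:17


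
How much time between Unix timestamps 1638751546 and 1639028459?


276913 seconds (76.9 hours / 3.21 days)

Difference = 1639028459 - 1638751546 = 276913 seconds
In hours: 276913 / 3600 ≈ 76.9
In days: 276913 / 86400 ≈ 3.21


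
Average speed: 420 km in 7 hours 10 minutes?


58.6 km/h

Distance: 420 km
Time: 7h 10m = 430 min = 430/60 = 43/6 hours
Speed = 420 ÷ (43/6) = 420 × 6 / 43 = 2520/43 ≈ 58.6 km/h


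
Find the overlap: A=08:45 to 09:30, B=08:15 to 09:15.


30 minutes

Meeting A: 525-570 (in minutes from midnight)
Meeting B: 495-555
Overlap start = max(525, 495) = 525
Overlap end = min(570, 555) = 555
Overlap = max(0, 555 - 525) = 30 min


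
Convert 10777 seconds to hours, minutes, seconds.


2h 59m 37s

Hours: 10777 ÷ 3600 = 2 remainder 3577
Minutes: 3577 ÷ 60 = 59 remainder 37
Seconds: 37


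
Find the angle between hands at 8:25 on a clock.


Hour hand = 8×30 + 25×0.5 = 252.5°
Minute hand = 25×6 = 150°
Difference = |252.5 - 150| = 102.5°

102.5°


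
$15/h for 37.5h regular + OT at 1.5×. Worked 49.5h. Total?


$832.50

Regular: 37.5h × $15 = $562.50
Overtime: 49.5 - 37.5 = 12.0h
OT pay: 12.0h × $15 × 1.5 = $270.00
Total = $562.50 + $270.00 = $832.50


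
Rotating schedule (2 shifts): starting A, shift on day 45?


Shift A

Shifts: A, B
Start: A (index 0)
Day 45: (0 + 45 - 1) mod 2
= 44 mod 2
= 0
Index 0 → shift A


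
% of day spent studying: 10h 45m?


44.8%

Time: 645 minutes
Day: 1440 minutes
Percentage = (645/1440) × 100 ≈ 44.8%


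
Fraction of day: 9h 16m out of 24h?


Total minutes: 9×60 + 16 = 556
Day = 24×60 = 1440 minutes
Fraction = 556/1440 ≈ 0.3861
As a percentage: 556/1440 × 100 ≈ 38.61%

0.3861 (38.61%)


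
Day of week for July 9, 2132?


Zeller's congruence:
q=9, m=7, k=32, j=21
h = (9 + ⌊13×8/5⌋ + 32 + ⌊32/4⌋ + ⌊21/4⌋ - 2×21) mod 7
= (9 + 20 + 32 + 8 + 5 - 42) mod 7
= 32 mod 7 = 4
h=4 → Wednesday

Wednesday


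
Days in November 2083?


30 days

Month: November (month 11)
November has 30 days


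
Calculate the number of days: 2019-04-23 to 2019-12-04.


225 days

From April 23, 2019 to December 4, 2019
Rest of April 2019: 30 - 23 = 7
Full months: May 31, June 30, July 31, August 31, September 30, October 31, November 30
Days into December 2019: 4
Total = 7 + 31 + 30 + 31 + 31 + 30 + 31 + 30 + 4 = 225 days


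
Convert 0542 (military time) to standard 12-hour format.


Hour: 5
5 < 12 → AM

5:42 AM


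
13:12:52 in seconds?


Hours: 13 × 3600 = 46800
Minutes: 12 × 60 = 720
Seconds: 52
Total = 46800 + 720 + 52 = 47572

47572 seconds


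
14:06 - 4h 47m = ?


09:19

Start: 846 minutes from midnight
Subtract: 287 minutes
Remaining: 846 - 287 = 559
Hours: 9, Minutes: 19


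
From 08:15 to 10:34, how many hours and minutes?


2h 19m

End time in minutes: 10×60 + 34 = 634
Start time in minutes: 8×60 + 15 = 495
Difference = 634 - 495 = 139 minutes
= 2 hours 19 minutes


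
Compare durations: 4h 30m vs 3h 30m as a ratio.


9:7 (1.29)

Duration 1: 270 minutes
Duration 2: 210 minutes
Ratio = 270:210
GCD = 30
Simplified = 9:7
As a decimal: 9/7 ≈ 1.29


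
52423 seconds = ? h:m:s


14h 33m 43s

Hours: 52423 ÷ 3600 = 14 remainder 2023
Minutes: 2023 ÷ 60 = 33 remainder 43
Seconds: 43


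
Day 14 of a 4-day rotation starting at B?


Shifts: A, B, C, D
Start: B (index 1)
Day 14: (1 + 14 - 1) mod 4
= 14 mod 4
= 2
Index 2 → shift C

Shift C


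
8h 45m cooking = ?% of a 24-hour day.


Time: 525 minutes
Day: 1440 minutes
Percentage = (525/1440) × 100 ≈ 36.5%

36.5%


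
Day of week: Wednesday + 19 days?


Monday

Start: Wednesday (index 2)
(2 + 19) mod 7
= 21 mod 7
= 0
Index 0 → Monday


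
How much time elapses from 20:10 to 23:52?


End time in minutes: 23×60 + 52 = 1432
Start time in minutes: 20×60 + 10 = 1210
Difference = 1432 - 1210 = 222 minutes
= 3 hours 42 minutes

3h 42m


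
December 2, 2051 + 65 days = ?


Start: December 2, 2051
Add 65 days
December 2 → January 1: 31 - 2 + 1 = 30 days (65 - 30 = 35 left)
January 1 → February 1: 31 - 1 + 1 = 31 days (35 - 31 = 4 left)
February 1 + 4 = February 5, 2052

February 5, 2052


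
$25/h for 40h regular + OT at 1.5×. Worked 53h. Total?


$1487.50

Regular: 40h × $25 = $1000.00
Overtime: 53 - 40 = 13h
OT pay: 13h × $25 × 1.5 = $487.50
Total = $1000.00 + $487.50 = $1487.50


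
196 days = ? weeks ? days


Weeks: 196 ÷ 7 = 28 remainder 0

28 weeks 0 days


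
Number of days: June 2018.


Month: June (month 6)
June has 30 days

30 days


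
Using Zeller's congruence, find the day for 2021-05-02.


Zeller's congruence:
q=2, m=5, k=21, j=20
h = (2 + ⌊13×6/5⌋ + 21 + ⌊21/4⌋ + ⌊20/4⌋ - 2×20) mod 7
= (2 + 15 + 21 + 5 + 5 - 40) mod 7
= 8 mod 7 = 1
h=1 → Sunday

Sunday


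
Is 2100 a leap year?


Rules: divisible by 4 AND (not by 100 OR by 400)
2100 ÷ 4 = 525 exactly → divisible by 4
2100 ÷ 100 = 21 exactly → divisible by 100
2100 ÷ 400 = 5 remainder 100 → not divisible by 400
Divisible by 100 but not by 400 → not a leap year

No


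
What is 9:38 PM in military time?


Input: 9:38 PM
PM: 9 + 12 = 21

21:38


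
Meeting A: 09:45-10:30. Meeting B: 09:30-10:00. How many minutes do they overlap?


Meeting A: 585-630 (in minutes from midnight)
Meeting B: 570-600
Overlap start = max(585, 570) = 585
Overlap end = min(630, 600) = 600
Overlap = max(0, 600 - 585) = 15 min

15 minutes


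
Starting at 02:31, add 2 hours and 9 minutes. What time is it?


Start: 151 minutes from midnight
Add: 129 minutes
Total: 280 minutes
Hours: 280 ÷ 60 = 4 remainder 40

04:40


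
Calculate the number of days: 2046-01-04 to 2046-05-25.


From January 4, 2046 to May 25, 2046
Rest of January 2046: 31 - 4 = 27
Full months: February 2046 28, March 31, April 30
Days into May 2046: 25
Total = 27 + 28 + 31 + 30 + 25 = 141 days

141 days


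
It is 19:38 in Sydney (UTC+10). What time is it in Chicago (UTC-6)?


Time difference = UTC-6 - UTC+10 = -16 hours
New hour = (19 -16) mod 24
= 3 mod 24 = 3
Minutes unchanged → 03:38

03:38


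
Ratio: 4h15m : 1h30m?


Duration 1: 255 minutes
Duration 2: 90 minutes
Ratio = 255:90
GCD = 15
Simplified = 17:6
As a decimal: 17/6 ≈ 2.83

17:6 (2.83)


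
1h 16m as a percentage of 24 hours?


Total minutes: 1×60 + 16 = 76
Day = 24×60 = 1440 minutes
Fraction = 76/1440 ≈ 0.0528
As a percentage: 76/1440 × 100 ≈ 5.28%

0.0528 (5.28%)


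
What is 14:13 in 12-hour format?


2:13 PM

Hour: 14
14 - 12 = 2 → PM


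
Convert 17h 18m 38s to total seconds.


62318 seconds

Hours: 17 × 3600 = 61200
Minutes: 18 × 60 = 1080
Seconds: 38
Total = 61200 + 1080 + 38 = 62318


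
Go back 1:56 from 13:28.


Start: 808 minutes from midnight
Subtract: 116 minutes
Remaining: 808 - 116 = 692
Hours: 11, Minutes: 32

11:32


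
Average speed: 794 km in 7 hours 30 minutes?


Distance: 794 km
Time: 7h 30m = 450 min = 450/60 = 15/2 hours
Speed = 794 ÷ (15/2) = 794 × 2 / 15 = 1588/15 ≈ 105.9 km/h

105.9 km/h


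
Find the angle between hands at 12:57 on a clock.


46.5°

Hour hand (12 ≡ 0 on the dial): 0×30 + 57×0.5 = 28.5°
Minute hand = 57×6 = 342°
Difference = |28.5 - 342| = 313.5°
Since > 180°: 360 - 313.5 = 46.5°


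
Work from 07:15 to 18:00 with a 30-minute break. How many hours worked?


Total time = (18×60+0) - (7×60+15)
= 1080 - 435 = 645 min
Minus break: 645 - 30 = 615 min
= 10h 15m

10h 15m (615 minutes)


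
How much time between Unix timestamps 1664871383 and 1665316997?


445614 seconds (123.8 hours / 5.16 days)

Difference = 1665316997 - 1664871383 = 445614 seconds
In hours: 445614 / 3600 ≈ 123.8
In days: 445614 / 86400 ≈ 5.16


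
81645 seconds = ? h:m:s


22h 40m 45s

Hours: 81645 ÷ 3600 = 22 remainder 2445
Minutes: 2445 ÷ 60 = 40 remainder 45
Seconds: 45


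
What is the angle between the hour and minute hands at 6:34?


7.0°

Hour hand = 6×30 + 34×0.5 = 197.0°
Minute hand = 34×6 = 204°
Difference = |197.0 - 204| = 7.0°


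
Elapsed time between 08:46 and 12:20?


End time in minutes: 12×60 + 20 = 740
Start time in minutes: 8×60 + 46 = 526
Difference = 740 - 526 = 214 minutes
= 3 hours 34 minutes

3h 34m


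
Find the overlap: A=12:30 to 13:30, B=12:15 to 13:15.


Meeting A: 750-810 (in minutes from midnight)
Meeting B: 735-795
Overlap start = max(750, 735) = 750
Overlap end = min(810, 795) = 795
Overlap = max(0, 795 - 750) = 45 min

45 minutes


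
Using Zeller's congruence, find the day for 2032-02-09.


Monday

Zeller's congruence:
q=9, m=14, k=31, j=20
h = (9 + ⌊13×15/5⌋ + 31 + ⌊31/4⌋ + ⌊20/4⌋ - 2×20) mod 7
= (9 + 39 + 31 + 7 + 5 - 40) mod 7
= 51 mod 7 = 2
h=2 → Monday


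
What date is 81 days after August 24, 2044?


November 13, 2044

Start: August 24, 2044
Add 81 days
August 24 → September 1: 31 - 24 + 1 = 8 days (81 - 8 = 73 left)
September 1 → October 1: 30 - 1 + 1 = 30 days (73 - 30 = 43 left)
October 1 → November 1: 31 - 1 + 1 = 31 days (43 - 31 = 12 left)
November 1 + 12 = November 13, 2044


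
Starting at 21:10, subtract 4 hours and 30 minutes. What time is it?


16:40

Start: 1270 minutes from midnight
Subtract: 270 minutes
Remaining: 1270 - 270 = 1000
Hours: 16, Minutes: 40


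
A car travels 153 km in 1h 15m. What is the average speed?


122.4 km/h

Distance: 153 km
Time: 1h 15m = 75 min = 75/60 = 5/4 hours
Speed = 153 ÷ (5/4) = 153 × 4 / 5 = 612/5 = 122.4 km/h


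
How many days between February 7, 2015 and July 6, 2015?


149 days

From February 7, 2015 to July 6, 2015
Rest of February 2015: 28 - 7 = 21
Full months: March 31, April 30, May 31, June 30
Days into July 2015: 6
Total = 21 + 31 + 30 + 31 + 30 + 6 = 149 days


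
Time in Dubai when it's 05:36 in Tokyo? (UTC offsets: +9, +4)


Time difference = UTC+4 - UTC+9 = -5 hours
New hour = (5 -5) mod 24
= 0 mod 24 = 0
Minutes unchanged → 00:36

00:36


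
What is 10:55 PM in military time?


Input: 10:55 PM
PM: 10 + 12 = 22

22:55


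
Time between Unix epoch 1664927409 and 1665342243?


Difference = 1665342243 - 1664927409 = 414834 seconds
In hours: 414834 / 3600 ≈ 115.2
In days: 414834 / 86400 ≈ 4.80

414834 seconds (115.2 hours / 4.80 days)


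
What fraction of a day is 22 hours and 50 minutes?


0.9514 (95.14%)

Total minutes: 22×60 + 50 = 1370
Day = 24×60 = 1440 minutes
Fraction = 1370/1440 ≈ 0.9514
As a percentage: 1370/1440 × 100 ≈ 95.14%


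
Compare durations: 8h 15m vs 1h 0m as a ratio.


33:4 (8.25)

Duration 1: 495 minutes
Duration 2: 60 minutes
Ratio = 495:60
GCD = 15
Simplified = 33:4
As a decimal: 33/4 = 8.25


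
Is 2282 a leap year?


Rules: divisible by 4 AND (not by 100 OR by 400)
2282 ÷ 4 = 570 remainder 2 → not divisible by 4
Not divisible by 4 → not a leap year

No


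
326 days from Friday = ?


Tuesday

Start: Friday (index 4)
(4 + 326) mod 7
= 330 mod 7
= 1
Index 1 → Tuesday


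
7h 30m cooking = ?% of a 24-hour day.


31.3%

Time: 450 minutes
Day: 1440 minutes
Percentage = (450/1440) × 100 ≈ 31.3%


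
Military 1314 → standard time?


1:14 PM

Hour: 13
13 - 12 = 1 → PM


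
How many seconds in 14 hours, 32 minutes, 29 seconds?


Hours: 14 × 3600 = 50400
Minutes: 32 × 60 = 1920
Seconds: 29
Total = 50400 + 1920 + 29 = 52349

52349 seconds


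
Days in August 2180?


31 days

Month: August (month 8)
August has 31 days


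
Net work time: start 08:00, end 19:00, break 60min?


10h 0m (600 minutes)

Total time = (19×60+0) - (8×60+0)
= 1140 - 480 = 660 min
Minus break: 660 - 60 = 600 min
= 10h 0m


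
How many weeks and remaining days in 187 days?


26 weeks 5 days

Weeks: 187 ÷ 7 = 26 remainder 5


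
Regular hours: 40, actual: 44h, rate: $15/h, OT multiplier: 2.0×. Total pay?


$720.00

Regular: 40h × $15 = $600.00
Overtime: 44 - 40 = 4h
OT pay: 4h × $15 × 2.0 = $120.00
Total = $600.00 + $120.00 = $720.00


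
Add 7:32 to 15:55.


Start: 955 minutes from midnight
Add: 452 minutes
Total: 1407 minutes
Hours: 1407 ÷ 60 = 23 remainder 27

23:27


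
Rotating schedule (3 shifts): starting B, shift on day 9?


Shifts: A, B, C
Start: B (index 1)
Day 9: (1 + 9 - 1) mod 3
= 9 mod 3
= 0
Index 0 → shift A

Shift A


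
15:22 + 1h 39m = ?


17:01

Start: 922 minutes from midnight
Add: 99 minutes
Total: 1021 minutes
Hours: 1021 ÷ 60 = 17 remainder 1


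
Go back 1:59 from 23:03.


21:04

Start: 1383 minutes from midnight
Subtract: 119 minutes
Remaining: 1383 - 119 = 1264
Hours: 21, Minutes: 4


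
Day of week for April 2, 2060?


Zeller's congruence:
q=2, m=4, k=60, j=20
h = (2 + ⌊13×5/5⌋ + 60 + ⌊60/4⌋ + ⌊20/4⌋ - 2×20) mod 7
= (2 + 13 + 60 + 15 + 5 - 40) mod 7
= 55 mod 7 = 6
h=6 → Friday

Friday


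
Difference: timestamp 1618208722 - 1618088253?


Difference = 1618208722 - 1618088253 = 120469 seconds
In hours: 120469 / 3600 ≈ 33.5
In days: 120469 / 86400 ≈ 1.39

120469 seconds (33.5 hours / 1.39 days)


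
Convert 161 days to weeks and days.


23 weeks 0 days

Weeks: 161 ÷ 7 = 23 remainder 0


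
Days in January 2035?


31 days

Month: January (month 1)
January has 31 days


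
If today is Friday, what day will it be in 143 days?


Start: Friday (index 4)
(4 + 143) mod 7
= 147 mod 7
= 0
Index 0 → Monday

Monday


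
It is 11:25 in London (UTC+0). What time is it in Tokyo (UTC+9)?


Time difference = UTC+9 - UTC+0 = +9 hours
New hour = (11 + 9) mod 24
= 20 mod 24 = 20
Minutes unchanged → 20:25

20:25


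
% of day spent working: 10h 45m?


Time: 645 minutes
Day: 1440 minutes
Percentage = (645/1440) × 100 ≈ 44.8%

44.8%


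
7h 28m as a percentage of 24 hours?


0.3111 (31.11%)

Total minutes: 7×60 + 28 = 448
Day = 24×60 = 1440 minutes
Fraction = 448/1440 ≈ 0.3111
As a percentage: 448/1440 × 100 ≈ 31.11%


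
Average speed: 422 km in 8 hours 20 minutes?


50.6 km/h

Distance: 422 km
Time: 8h 20m = 500 min = 500/60 = 25/3 hours
Speed = 422 ÷ (25/3) = 422 × 3 / 25 = 1266/25 ≈ 50.6 km/h


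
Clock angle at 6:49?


Hour hand = 6×30 + 49×0.5 = 204.5°
Minute hand = 49×6 = 294°
Difference = |204.5 - 294| = 89.5°

89.5°


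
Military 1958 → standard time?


7:58 PM

Hour: 19
19 - 12 = 7 → PM


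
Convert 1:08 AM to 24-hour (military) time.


01:08

Input: 1:08 AM
AM hour stays: 1


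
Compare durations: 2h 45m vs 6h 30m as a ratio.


11:26 (0.42)

Duration 1: 165 minutes
Duration 2: 390 minutes
Ratio = 165:390
GCD = 15
Simplified = 11:26
As a decimal: 11/26 ≈ 0.42


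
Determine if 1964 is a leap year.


Yes

Rules: divisible by 4 AND (not by 100 OR by 400)
1964 ÷ 4 = 491 exactly → divisible by 4
1964 ÷ 100 = 19 remainder 64 → not divisible by 100
Divisible by 4 but not by 100 → leap year


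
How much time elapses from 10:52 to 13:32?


End time in minutes: 13×60 + 32 = 812
Start time in minutes: 10×60 + 52 = 652
Difference = 812 - 652 = 160 minutes
= 2 hours 40 minutes

2h 40m


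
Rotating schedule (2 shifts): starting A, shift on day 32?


Shifts: A, B
Start: A (index 0)
Day 32: (0 + 32 - 1) mod 2
= 31 mod 2
= 1
Index 1 → shift B

Shift B


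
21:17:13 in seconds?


Hours: 21 × 3600 = 75600
Minutes: 17 × 60 = 1020
Seconds: 13
Total = 75600 + 1020 + 13 = 76633

76633 seconds


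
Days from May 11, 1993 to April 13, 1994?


From May 11, 1993 to April 13, 1994
Rest of May 1993: 31 - 11 = 20
Full months: June 30, July 31, August 31, September 30, October 31, November 30, December 31, January 31, February 1994 28, March 31
Days into April 1994: 13
Total = 20 + 30 + 31 + 31 + 30 + 31 + 30 + 31 + 31 + 28 + 31 + 13 = 337 days

337 days


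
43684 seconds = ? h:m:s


Hours: 43684 ÷ 3600 = 12 remainder 484
Minutes: 484 ÷ 60 = 8 remainder 4
Seconds: 4

12h 8m 4s


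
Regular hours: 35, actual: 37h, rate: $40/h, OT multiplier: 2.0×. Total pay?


Regular: 35h × $40 = $1400.00
Overtime: 37 - 35 = 2h
OT pay: 2h × $40 × 2.0 = $160.00
Total = $1400.00 + $160.00 = $1560.00

$1560.00


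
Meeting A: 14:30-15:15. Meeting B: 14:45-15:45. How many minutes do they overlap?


Meeting A: 870-915 (in minutes from midnight)
Meeting B: 885-945
Overlap start = max(870, 885) = 885
Overlap end = min(915, 945) = 915
Overlap = max(0, 915 - 885) = 30 min

30 minutes


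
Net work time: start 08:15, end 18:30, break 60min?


Total time = (18×60+30) - (8×60+15)
= 1110 - 495 = 615 min
Minus break: 615 - 60 = 555 min
= 9h 15m

9h 15m (555 minutes)


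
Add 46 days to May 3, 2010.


Start: May 3, 2010
Add 46 days
May 3 → June 1: 31 - 3 + 1 = 29 days (46 - 29 = 17 left)
June 1 + 17 = June 18, 2010

June 18, 2010


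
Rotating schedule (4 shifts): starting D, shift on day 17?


Shift D

Shifts: A, B, C, D
Start: D (index 3)
Day 17: (3 + 17 - 1) mod 4
= 19 mod 4
= 3
Index 3 → shift D


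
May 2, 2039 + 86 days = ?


Start: May 2, 2039
Add 86 days
May 2 → June 1: 31 - 2 + 1 = 30 days (86 - 30 = 56 left)
June 1 → July 1: 30 - 1 + 1 = 30 days (56 - 30 = 26 left)
July 1 + 26 = July 27, 2039

July 27, 2039


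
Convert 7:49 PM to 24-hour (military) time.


19:49

Input: 7:49 PM
PM: 7 + 12 = 19


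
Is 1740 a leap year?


Yes

Rules: divisible by 4 AND (not by 100 OR by 400)
1740 ÷ 4 = 435 exactly → divisible by 4
1740 ÷ 100 = 17 remainder 40 → not divisible by 100
Divisible by 4 but not by 100 → leap year


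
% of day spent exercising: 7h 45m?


32.3%

Time: 465 minutes
Day: 1440 minutes
Percentage = (465/1440) × 100 ≈ 32.3%


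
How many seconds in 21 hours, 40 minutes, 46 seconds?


78046 seconds

Hours: 21 × 3600 = 75600
Minutes: 40 × 60 = 2400
Seconds: 46
Total = 75600 + 2400 + 46 = 78046


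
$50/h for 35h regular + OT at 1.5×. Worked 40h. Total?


Regular: 35h × $50 = $1750.00
Overtime: 40 - 35 = 5h
OT pay: 5h × $50 × 1.5 = $375.00
Total = $1750.00 + $375.00 = $2125.00

$2125.00


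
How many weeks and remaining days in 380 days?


54 weeks 2 days

Weeks: 380 ÷ 7 = 54 remainder 2


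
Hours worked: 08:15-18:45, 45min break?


9h 45m (585 minutes)

Total time = (18×60+45) - (8×60+15)
= 1125 - 495 = 630 min
Minus break: 630 - 45 = 585 min
= 9h 45m


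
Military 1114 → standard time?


11:14 AM

Hour: 11
11 < 12 → AM


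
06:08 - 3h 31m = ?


02:37

Start: 368 minutes from midnight
Subtract: 211 minutes
Remaining: 368 - 211 = 157
Hours: 2, Minutes: 37


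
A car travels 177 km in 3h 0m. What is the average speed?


59.0 km/h

Distance: 177 km
Time: 3 hours
Speed = 177 / 3 = 59.0 km/h


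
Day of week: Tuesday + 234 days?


Start: Tuesday (index 1)
(1 + 234) mod 7
= 235 mod 7
= 4
Index 4 → Friday

Friday


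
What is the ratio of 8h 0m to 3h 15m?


32:13 (2.46)

Duration 1: 480 minutes
Duration 2: 195 minutes
Ratio = 480:195
GCD = 15
Simplified = 32:13
As a decimal: 32/13 ≈ 2.46


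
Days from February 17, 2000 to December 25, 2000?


From February 17, 2000 to December 25, 2000
Rest of February 2000: 29 - 17 = 12
Full months: March 31, April 30, May 31, June 30, July 31, August 31, September 30, October 31, November 30
Days into December 2000: 25
Total = 12 + 31 + 30 + 31 + 30 + 31 + 31 + 30 + 31 + 30 + 25 = 312 days

312 days


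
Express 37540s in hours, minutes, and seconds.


10h 25m 40s

Hours: 37540 ÷ 3600 = 10 remainder 1540
Minutes: 1540 ÷ 60 = 25 remainder 40
Seconds: 40


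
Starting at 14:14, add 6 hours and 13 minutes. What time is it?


Start: 854 minutes from midnight
Add: 373 minutes
Total: 1227 minutes
Hours: 1227 ÷ 60 = 20 remainder 27

20:27


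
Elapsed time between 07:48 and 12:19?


End time in minutes: 12×60 + 19 = 739
Start time in minutes: 7×60 + 48 = 468
Difference = 739 - 468 = 271 minutes
= 4 hours 31 minutes

4h 31m


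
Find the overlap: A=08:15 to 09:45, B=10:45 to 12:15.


0 minutes

Meeting A: 495-585 (in minutes from midnight)
Meeting B: 645-735
Overlap start = max(495, 645) = 645
Overlap end = min(585, 735) = 585
Overlap = max(0, 585 - 645) = 0 min


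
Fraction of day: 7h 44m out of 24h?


Total minutes: 7×60 + 44 = 464
Day = 24×60 = 1440 minutes
Fraction = 464/1440 ≈ 0.3222
As a percentage: 464/1440 × 100 ≈ 32.22%

0.3222 (32.22%)


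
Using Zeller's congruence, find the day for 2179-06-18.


Zeller's congruence:
q=18, m=6, k=79, j=21
h = (18 + ⌊13×7/5⌋ + 79 + ⌊79/4⌋ + ⌊21/4⌋ - 2×21) mod 7
= (18 + 18 + 79 + 19 + 5 - 42) mod 7
= 97 mod 7 = 6
h=6 → Friday

Friday


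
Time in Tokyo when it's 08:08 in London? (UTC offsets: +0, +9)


Time difference = UTC+9 - UTC+0 = +9 hours
New hour = (8 + 9) mod 24
= 17 mod 24 = 17
Minutes unchanged → 17:08

17:08


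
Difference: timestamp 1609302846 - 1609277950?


24896 seconds (6.9 hours / 0.29 days)

Difference = 1609302846 - 1609277950 = 24896 seconds
In hours: 24896 / 3600 ≈ 6.9
In days: 24896 / 86400 ≈ 0.29


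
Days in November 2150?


30 days

Month: November (month 11)
November has 30 days


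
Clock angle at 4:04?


98.0°

Hour hand = 4×30 + 4×0.5 = 122.0°
Minute hand = 4×6 = 24°
Difference = |122.0 - 24| = 98.0°


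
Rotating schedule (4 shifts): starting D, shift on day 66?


Shifts: A, B, C, D
Start: D (index 3)
Day 66: (3 + 66 - 1) mod 4
= 68 mod 4
= 0
Index 0 → shift A

Shift A


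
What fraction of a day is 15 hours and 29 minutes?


Total minutes: 15×60 + 29 = 929
Day = 24×60 = 1440 minutes
Fraction = 929/1440 ≈ 0.6451
As a percentage: 929/1440 × 100 ≈ 64.51%

0.6451 (64.51%)


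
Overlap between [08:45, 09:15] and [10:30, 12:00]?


Meeting A: 525-555 (in minutes from midnight)
Meeting B: 630-720
Overlap start = max(525, 630) = 630
Overlap end = min(555, 720) = 555
Overlap = max(0, 555 - 630) = 0 min

0 minutes


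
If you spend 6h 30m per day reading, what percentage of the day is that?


Time: 390 minutes
Day: 1440 minutes
Percentage = (390/1440) × 100 ≈ 27.1%

27.1%


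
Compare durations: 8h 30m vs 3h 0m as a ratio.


17:6 (2.83)

Duration 1: 510 minutes
Duration 2: 180 minutes
Ratio = 510:180
GCD = 30
Simplified = 17:6
As a decimal: 17/6 ≈ 2.83


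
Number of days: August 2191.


31 days

Month: August (month 8)
August has 31 days


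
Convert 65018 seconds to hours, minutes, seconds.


18h 3m 38s

Hours: 65018 ÷ 3600 = 18 remainder 218
Minutes: 218 ÷ 60 = 3 remainder 38
Seconds: 38


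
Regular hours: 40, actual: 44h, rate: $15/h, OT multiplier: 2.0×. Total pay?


$720.00

Regular: 40h × $15 = $600.00
Overtime: 44 - 40 = 4h
OT pay: 4h × $15 × 2.0 = $120.00
Total = $600.00 + $120.00 = $720.00


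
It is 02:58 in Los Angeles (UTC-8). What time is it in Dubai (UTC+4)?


Time difference = UTC+4 - UTC-8 = +12 hours
New hour = (2 + 12) mod 24
= 14 mod 24 = 14
Minutes unchanged → 14:58

14:58


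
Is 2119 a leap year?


Rules: divisible by 4 AND (not by 100 OR by 400)
2119 ÷ 4 = 529 remainder 3 → not divisible by 4
Not divisible by 4 → not a leap year

No


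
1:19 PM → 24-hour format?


Input: 1:19 PM
PM: 1 + 12 = 13

13:19


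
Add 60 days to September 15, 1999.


Start: September 15, 1999
Add 60 days
September 15 → October 1: 30 - 15 + 1 = 16 days (60 - 16 = 44 left)
October 1 → November 1: 31 - 1 + 1 = 31 days (44 - 31 = 13 left)
November 1 + 13 = November 14, 1999

November 14, 1999


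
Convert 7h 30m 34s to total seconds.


27034 seconds

Hours: 7 × 3600 = 25200
Minutes: 30 × 60 = 1800
Seconds: 34
Total = 25200 + 1800 + 34 = 27034


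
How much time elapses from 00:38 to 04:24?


3h 46m

End time in minutes: 4×60 + 24 = 264
Start time in minutes: 0×60 + 38 = 38
Difference = 264 - 38 = 226 minutes
= 3 hours 46 minutes


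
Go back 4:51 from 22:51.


18:00

Start: 1371 minutes from midnight
Subtract: 291 minutes
Remaining: 1371 - 291 = 1080
Hours: 18, Minutes: 0


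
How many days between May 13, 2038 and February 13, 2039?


From May 13, 2038 to February 13, 2039
Rest of May 2038: 31 - 13 = 18
Full months: June 30, July 31, August 31, September 30, October 31, November 30, December 31, January 31
Days into February 2039: 13
Total = 18 + 30 + 31 + 31 + 30 + 31 + 30 + 31 + 31 + 13 = 276 days

276 days


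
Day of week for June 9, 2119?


Friday

Zeller's congruence:
q=9, m=6, k=19, j=21
h = (9 + ⌊13×7/5⌋ + 19 + ⌊19/4⌋ + ⌊21/4⌋ - 2×21) mod 7
= (9 + 18 + 19 + 4 + 5 - 42) mod 7
= 13 mod 7 = 6
h=6 → Friday
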